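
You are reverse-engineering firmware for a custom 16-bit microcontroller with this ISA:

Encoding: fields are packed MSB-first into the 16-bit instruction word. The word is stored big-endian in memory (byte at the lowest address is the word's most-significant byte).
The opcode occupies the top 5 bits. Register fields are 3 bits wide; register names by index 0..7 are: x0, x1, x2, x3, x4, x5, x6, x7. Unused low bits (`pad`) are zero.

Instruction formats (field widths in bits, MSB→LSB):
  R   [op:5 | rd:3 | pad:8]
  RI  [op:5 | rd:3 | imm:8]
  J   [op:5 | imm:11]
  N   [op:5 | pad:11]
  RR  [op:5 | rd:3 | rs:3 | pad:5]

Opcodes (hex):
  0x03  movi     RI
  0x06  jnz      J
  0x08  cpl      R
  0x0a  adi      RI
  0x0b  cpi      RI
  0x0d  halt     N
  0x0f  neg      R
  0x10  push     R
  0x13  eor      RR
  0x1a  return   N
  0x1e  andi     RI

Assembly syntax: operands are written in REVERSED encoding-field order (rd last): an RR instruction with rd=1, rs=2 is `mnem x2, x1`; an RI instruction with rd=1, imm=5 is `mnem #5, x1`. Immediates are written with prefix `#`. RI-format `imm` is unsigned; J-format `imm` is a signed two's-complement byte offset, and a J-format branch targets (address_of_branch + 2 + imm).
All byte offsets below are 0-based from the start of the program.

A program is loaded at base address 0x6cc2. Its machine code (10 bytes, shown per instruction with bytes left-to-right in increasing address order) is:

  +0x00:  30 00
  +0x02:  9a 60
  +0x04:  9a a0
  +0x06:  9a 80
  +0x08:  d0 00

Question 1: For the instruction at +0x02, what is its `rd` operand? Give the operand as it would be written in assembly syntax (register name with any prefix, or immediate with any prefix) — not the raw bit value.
x2

@+02  big-endian(9a 60) = 0x9a60
  top 5b → 0x13 → eor [RR]
  rd: (w>>8)&0x7=0x2 → x2
  rs: (w>>5)&0x7=0x3 → x3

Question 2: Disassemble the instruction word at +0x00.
+0x00: 30 00 ⇒ word 0x3000 (big)
  top 5b → 0x6 → jnz [J]
  imm@[10:0]=0x0 ⇒ #0

jnz #0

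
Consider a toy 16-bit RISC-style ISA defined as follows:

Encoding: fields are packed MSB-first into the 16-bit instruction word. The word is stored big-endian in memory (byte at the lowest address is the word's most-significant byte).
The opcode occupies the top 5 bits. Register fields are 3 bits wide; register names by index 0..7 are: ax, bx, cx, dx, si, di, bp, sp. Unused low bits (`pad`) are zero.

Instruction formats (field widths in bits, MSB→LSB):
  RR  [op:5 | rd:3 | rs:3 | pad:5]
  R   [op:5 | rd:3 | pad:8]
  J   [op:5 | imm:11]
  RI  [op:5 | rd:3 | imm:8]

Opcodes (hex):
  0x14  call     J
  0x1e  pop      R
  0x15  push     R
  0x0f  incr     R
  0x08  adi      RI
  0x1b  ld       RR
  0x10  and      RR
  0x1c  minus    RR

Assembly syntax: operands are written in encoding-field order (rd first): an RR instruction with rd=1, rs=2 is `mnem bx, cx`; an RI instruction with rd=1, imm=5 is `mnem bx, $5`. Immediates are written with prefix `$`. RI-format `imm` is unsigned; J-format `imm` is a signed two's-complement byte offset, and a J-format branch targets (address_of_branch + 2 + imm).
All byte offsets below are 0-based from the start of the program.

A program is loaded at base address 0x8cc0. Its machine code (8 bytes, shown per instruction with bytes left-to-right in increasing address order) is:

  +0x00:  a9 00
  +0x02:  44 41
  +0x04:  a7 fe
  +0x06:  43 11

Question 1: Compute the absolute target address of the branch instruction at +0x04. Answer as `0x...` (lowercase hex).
+0x04: a7 fe ⇒ word 0xa7fe (big)
  opcode bits[15:11]=0x14: call/J
  imm@[10:0]=0x7fe (s11→-2) ⇒ $-2
  target = base 0x8cc0 + off 0x04 + 2 + imm -2 = 0x8cc4

0x8cc4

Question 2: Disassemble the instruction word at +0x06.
+0x06: 43 11 ⇒ word 0x4311 (big)
  opcode bits[15:11]=0x8: adi/RI
  rd: (w>>8)&0x7=0x3 → dx
  imm: (w>>0)&0xff=0x11 → $17

adi dx, $17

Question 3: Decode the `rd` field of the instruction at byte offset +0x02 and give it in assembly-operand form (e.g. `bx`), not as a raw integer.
si

+0x02: 44 41 ⇒ word 0x4441 (big)
  opcode bits[15:11]=0x8: adi/RI
  rd: (w>>8)&0x7=0x4 → si
  imm: (w>>0)&0xff=0x41 → $65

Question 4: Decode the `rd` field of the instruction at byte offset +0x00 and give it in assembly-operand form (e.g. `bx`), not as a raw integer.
bx

off 0x00: read a9 00 as big → 0xa900
  op=0xa900>>11=0x15 ⇒ push (R)
  rd@[10:8]=0x1 ⇒ bx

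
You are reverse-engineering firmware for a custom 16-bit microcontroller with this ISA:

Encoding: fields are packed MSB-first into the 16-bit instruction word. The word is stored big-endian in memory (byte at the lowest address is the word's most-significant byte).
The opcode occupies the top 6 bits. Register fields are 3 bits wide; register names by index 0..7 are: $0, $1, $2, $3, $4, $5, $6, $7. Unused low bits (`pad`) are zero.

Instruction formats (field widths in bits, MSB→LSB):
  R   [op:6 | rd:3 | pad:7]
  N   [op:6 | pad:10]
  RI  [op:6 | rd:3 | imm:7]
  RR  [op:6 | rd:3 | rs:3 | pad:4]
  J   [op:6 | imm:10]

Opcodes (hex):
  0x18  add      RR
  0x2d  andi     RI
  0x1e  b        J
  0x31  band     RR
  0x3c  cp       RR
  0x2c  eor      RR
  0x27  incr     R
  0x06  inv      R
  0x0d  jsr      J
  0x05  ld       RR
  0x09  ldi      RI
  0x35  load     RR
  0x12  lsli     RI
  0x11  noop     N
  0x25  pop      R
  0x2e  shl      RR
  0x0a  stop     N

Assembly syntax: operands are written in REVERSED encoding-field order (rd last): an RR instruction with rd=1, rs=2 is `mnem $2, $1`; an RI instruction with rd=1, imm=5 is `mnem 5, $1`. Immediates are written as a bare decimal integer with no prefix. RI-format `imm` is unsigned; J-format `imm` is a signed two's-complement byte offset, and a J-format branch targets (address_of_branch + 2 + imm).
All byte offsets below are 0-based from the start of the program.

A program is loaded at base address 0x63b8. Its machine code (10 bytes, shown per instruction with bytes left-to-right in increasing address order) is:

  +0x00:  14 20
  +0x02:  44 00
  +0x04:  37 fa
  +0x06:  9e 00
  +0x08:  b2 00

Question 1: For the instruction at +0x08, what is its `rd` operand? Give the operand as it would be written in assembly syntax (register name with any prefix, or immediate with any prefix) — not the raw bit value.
$4

off 0x08: read b2 00 as big → 0xb200
  top 6b → 0x2c → eor [RR]
  rd@[9:7]=0x4 ⇒ $4
  rs@[6:4]=0x0 ⇒ $0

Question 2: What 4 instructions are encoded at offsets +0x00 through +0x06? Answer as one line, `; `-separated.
ld $2, $0; noop; jsr -6; incr $4

@+00  big-endian(14 20) = 0x1420
  top 6b → 0x5 → ld [RR]
  rd: (w>>7)&0x7=0x0 → $0
  rs: (w>>4)&0x7=0x2 → $2
@+02  big-endian(44 00) = 0x4400
  top 6b → 0x11 → noop [N]
@+04  big-endian(37 fa) = 0x37fa
  top 6b → 0xd → jsr [J]
  imm: (w>>0)&0x3ff=0x3fa (s10→-6) → -6
@+06  big-endian(9e 00) = 0x9e00
  top 6b → 0x27 → incr [R]
  rd: (w>>7)&0x7=0x4 → $4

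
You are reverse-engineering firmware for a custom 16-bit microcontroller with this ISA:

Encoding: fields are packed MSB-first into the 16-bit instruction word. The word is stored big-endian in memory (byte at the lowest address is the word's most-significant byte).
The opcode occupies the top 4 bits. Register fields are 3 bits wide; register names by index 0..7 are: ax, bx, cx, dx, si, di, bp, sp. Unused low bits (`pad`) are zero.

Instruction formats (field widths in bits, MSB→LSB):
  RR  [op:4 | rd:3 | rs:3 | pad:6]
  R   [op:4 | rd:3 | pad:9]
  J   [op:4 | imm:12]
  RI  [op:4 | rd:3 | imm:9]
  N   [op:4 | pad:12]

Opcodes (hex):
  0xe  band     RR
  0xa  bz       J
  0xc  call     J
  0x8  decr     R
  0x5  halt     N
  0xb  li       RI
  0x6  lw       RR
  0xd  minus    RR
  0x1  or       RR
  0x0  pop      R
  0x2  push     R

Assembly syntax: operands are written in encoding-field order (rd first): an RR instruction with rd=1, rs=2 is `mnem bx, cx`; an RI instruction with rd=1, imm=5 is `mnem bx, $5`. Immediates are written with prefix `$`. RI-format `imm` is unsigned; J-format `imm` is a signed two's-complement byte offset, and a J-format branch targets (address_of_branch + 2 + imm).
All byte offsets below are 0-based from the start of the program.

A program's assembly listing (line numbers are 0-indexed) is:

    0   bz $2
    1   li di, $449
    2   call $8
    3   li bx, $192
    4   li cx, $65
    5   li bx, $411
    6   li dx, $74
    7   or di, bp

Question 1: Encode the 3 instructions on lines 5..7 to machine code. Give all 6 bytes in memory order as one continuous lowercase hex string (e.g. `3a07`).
L5: li op=0xb:4|rd=1:3|imm=411:9 ⇒ 0xb39b ⇒ big b3 9b
L6: li op=0xb:4|rd=3:3|imm=74:9 ⇒ 0xb64a ⇒ big b6 4a
L7: or op=0x1:4|rd=5:3|rs=6:3|pad=0:6 ⇒ 0x1b80 ⇒ big 1b 80

b39bb64a1b80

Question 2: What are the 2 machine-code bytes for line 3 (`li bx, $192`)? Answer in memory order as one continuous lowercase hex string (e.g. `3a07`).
b2c0

L3: li op=0xb:4|rd=1:3|imm=192:9 ⇒ 0xb2c0 ⇒ big b2 c0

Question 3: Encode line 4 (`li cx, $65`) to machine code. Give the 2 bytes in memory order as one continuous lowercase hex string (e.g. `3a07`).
b441

L4: li op=0xb:4|rd=2:3|imm=65:9 ⇒ 0xb441 ⇒ big b4 41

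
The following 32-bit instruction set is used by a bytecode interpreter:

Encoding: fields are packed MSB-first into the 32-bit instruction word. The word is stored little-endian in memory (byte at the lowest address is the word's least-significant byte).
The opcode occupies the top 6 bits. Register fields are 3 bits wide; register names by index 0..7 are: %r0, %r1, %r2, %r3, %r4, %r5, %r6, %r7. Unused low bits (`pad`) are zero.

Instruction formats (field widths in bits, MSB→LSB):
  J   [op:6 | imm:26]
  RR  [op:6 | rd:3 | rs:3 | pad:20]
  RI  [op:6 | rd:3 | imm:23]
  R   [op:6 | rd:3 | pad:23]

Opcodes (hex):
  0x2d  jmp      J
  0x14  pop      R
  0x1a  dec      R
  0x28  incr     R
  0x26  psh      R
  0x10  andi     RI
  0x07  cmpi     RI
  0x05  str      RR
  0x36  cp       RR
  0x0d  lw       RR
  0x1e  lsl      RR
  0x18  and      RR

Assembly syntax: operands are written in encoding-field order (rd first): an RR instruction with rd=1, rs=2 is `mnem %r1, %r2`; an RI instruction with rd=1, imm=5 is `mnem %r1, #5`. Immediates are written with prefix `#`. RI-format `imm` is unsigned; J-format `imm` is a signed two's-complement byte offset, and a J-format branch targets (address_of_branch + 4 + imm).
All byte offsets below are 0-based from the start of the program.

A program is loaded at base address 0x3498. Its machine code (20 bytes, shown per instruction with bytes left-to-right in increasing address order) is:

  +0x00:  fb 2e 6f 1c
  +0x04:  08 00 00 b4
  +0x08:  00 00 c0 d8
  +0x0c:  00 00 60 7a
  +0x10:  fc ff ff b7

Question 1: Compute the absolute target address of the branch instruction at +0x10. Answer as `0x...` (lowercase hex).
0x34a8

[10] fc ff ff b7 → 0xb7fffffc
  op=0xb7fffffc>>26=0x2d ⇒ jmp (J)
  imm: (w>>0)&0x3ffffff=0x3fffffc (s26→-4) → #-4
  target = base 0x3498 + off 0x10 + 4 + imm -4 = 0x34a8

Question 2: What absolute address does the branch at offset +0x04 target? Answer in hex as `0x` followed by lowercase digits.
+0x04: 08 00 00 b4 ⇒ word 0xb4000008 (little)
  op=0xb4000008>>26=0x2d ⇒ jmp (J)
  [25:0] imm=8 = #8
  target = base 0x3498 + off 0x04 + 4 + imm 8 = 0x34a8

0x34a8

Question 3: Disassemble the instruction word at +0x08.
+0x08: 00 00 c0 d8 ⇒ word 0xd8c00000 (little)
  top 6b → 0x36 → cp [RR]
  rd: (w>>23)&0x7=0x1 → %r1
  rs: (w>>20)&0x7=0x4 → %r4

cp %r1, %r4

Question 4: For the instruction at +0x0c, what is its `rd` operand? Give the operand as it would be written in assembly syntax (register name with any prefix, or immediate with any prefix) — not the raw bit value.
+0x0c: 00 00 60 7a ⇒ word 0x7a600000 (little)
  top 6b → 0x1e → lsl [RR]
  rd@[25:23]=0x4 ⇒ %r4
  rs@[22:20]=0x6 ⇒ %r6

%r4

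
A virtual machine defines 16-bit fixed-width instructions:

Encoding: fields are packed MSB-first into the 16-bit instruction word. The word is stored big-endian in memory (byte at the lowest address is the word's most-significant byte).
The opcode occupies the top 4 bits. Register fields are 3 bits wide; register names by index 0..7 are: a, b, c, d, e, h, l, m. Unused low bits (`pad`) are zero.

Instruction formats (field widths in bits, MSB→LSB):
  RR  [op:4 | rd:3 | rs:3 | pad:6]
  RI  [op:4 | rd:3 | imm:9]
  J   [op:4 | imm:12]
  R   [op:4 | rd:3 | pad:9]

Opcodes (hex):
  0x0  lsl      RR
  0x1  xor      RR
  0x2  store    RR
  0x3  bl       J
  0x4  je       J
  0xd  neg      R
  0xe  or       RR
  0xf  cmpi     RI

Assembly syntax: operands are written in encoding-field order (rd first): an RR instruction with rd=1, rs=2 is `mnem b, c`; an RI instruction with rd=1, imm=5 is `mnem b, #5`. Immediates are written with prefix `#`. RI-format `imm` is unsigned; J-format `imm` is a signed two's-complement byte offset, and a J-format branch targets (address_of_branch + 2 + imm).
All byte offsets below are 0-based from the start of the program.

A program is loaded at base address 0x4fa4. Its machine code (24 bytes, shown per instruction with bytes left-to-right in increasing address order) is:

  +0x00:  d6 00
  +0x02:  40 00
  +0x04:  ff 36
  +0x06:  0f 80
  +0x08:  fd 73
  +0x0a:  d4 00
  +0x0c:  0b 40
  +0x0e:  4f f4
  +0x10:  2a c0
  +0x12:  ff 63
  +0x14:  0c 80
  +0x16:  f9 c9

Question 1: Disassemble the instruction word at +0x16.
cmpi e, #457

@+16  big-endian(f9 c9) = 0xf9c9
  opcode bits[15:12]=0xf: cmpi/RI
  rd@[11:9]=0x4 ⇒ e
  imm@[8:0]=0x1c9 ⇒ #457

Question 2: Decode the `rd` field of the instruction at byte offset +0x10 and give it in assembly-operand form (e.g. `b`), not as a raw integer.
[10] 2a c0 → 0x2ac0
  op=0x2ac0>>12=0x2 ⇒ store (RR)
  rd: (w>>9)&0x7=0x5 → h
  rs: (w>>6)&0x7=0x3 → d

h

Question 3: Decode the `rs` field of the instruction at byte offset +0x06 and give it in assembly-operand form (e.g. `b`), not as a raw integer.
@+06  big-endian(0f 80) = 0x0f80
  opcode bits[15:12]=0x0: lsl/RR
  rd@[11:9]=0x7 ⇒ m
  rs@[8:6]=0x6 ⇒ l

l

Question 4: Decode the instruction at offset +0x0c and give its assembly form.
@+0c  big-endian(0b 40) = 0x0b40
  op=0x0b40>>12=0x0 ⇒ lsl (RR)
  rd@[11:9]=0x5 ⇒ h
  rs@[8:6]=0x5 ⇒ h

lsl h, h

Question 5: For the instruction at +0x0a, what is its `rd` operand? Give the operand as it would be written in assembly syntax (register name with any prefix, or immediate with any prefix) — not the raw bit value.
+0x0a: d4 00 ⇒ word 0xd400 (big)
  opcode bits[15:12]=0xd: neg/R
  rd: (w>>9)&0x7=0x2 → c

c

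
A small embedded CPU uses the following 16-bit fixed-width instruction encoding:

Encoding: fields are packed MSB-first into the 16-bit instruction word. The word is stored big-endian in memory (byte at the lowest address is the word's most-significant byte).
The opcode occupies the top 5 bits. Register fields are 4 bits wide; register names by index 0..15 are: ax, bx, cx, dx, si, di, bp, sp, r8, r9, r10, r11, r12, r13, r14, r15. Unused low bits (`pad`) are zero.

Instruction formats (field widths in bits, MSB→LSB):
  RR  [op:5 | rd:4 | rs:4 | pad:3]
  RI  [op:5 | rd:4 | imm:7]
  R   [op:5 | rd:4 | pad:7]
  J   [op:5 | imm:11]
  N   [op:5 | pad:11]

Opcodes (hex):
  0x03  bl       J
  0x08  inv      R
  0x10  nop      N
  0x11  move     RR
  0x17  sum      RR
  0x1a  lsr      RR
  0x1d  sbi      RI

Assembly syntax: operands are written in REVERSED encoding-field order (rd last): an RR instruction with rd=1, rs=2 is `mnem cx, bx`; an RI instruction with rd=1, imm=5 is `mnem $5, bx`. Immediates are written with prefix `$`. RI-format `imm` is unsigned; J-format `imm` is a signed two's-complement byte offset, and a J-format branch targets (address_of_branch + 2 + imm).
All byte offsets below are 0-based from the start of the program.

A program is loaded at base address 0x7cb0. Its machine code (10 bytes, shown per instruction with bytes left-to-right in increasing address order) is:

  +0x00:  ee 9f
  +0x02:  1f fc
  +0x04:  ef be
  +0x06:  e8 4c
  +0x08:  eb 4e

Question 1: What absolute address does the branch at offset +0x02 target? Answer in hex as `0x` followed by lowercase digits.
@+02  big-endian(1f fc) = 0x1ffc
  top 5b → 0x3 → bl [J]
  imm@[10:0]=0x7fc (s11→-4) ⇒ $-4
  target = base 0x7cb0 + off 0x02 + 2 + imm -4 = 0x7cb0

0x7cb0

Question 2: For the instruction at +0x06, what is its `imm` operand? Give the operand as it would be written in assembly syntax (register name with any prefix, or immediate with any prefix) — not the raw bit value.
$76

[06] e8 4c → 0xe84c
  top 5b → 0x1d → sbi [RI]
  [10:7] rd=0 = ax
  [6:0] imm=76 = $76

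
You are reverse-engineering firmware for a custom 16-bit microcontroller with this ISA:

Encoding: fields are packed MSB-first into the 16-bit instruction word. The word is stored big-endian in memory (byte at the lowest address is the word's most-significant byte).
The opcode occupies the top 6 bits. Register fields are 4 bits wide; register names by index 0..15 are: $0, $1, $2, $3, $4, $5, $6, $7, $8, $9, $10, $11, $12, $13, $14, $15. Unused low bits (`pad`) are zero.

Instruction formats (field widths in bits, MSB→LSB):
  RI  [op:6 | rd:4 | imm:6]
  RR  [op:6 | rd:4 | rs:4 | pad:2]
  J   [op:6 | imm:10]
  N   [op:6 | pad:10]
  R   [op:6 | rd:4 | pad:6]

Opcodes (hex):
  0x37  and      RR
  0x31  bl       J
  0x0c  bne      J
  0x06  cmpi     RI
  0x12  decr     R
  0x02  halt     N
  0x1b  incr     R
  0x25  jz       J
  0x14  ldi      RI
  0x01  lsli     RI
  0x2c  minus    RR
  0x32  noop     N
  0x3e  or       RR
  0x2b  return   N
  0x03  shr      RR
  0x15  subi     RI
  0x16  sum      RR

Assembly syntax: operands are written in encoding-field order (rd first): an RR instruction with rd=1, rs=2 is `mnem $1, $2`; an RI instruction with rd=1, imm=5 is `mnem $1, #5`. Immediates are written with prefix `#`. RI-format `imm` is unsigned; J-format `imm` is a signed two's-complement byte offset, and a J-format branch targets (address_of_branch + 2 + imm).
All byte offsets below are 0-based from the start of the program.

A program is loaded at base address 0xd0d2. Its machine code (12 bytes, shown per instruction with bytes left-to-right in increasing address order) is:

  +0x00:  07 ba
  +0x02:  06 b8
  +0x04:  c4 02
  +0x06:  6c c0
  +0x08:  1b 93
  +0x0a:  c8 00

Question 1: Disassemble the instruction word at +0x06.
[06] 6c c0 → 0x6cc0
  opcode bits[15:10]=0x1b: incr/R
  rd: (w>>6)&0xf=0x3 → $3

incr $3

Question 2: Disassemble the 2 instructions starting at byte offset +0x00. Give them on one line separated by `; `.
lsli $14, #58; lsli $10, #56

off 0x00: read 07 ba as big → 0x07ba
  op=0x07ba>>10=0x1 ⇒ lsli (RI)
  rd@[9:6]=0xe ⇒ $14
  imm@[5:0]=0x3a ⇒ #58
off 0x02: read 06 b8 as big → 0x06b8
  op=0x06b8>>10=0x1 ⇒ lsli (RI)
  rd@[9:6]=0xa ⇒ $10
  imm@[5:0]=0x38 ⇒ #56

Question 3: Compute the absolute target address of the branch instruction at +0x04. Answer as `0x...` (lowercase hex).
0xd0da

@+04  big-endian(c4 02) = 0xc402
  op=0xc402>>10=0x31 ⇒ bl (J)
  imm: (w>>0)&0x3ff=0x2 → #2
  target = base 0xd0d2 + off 0x04 + 2 + imm 2 = 0xd0da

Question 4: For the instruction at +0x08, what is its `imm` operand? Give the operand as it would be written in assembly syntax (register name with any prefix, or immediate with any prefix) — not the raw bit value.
#19

[08] 1b 93 → 0x1b93
  op=0x1b93>>10=0x6 ⇒ cmpi (RI)
  rd: (w>>6)&0xf=0xe → $14
  imm: (w>>0)&0x3f=0x13 → #19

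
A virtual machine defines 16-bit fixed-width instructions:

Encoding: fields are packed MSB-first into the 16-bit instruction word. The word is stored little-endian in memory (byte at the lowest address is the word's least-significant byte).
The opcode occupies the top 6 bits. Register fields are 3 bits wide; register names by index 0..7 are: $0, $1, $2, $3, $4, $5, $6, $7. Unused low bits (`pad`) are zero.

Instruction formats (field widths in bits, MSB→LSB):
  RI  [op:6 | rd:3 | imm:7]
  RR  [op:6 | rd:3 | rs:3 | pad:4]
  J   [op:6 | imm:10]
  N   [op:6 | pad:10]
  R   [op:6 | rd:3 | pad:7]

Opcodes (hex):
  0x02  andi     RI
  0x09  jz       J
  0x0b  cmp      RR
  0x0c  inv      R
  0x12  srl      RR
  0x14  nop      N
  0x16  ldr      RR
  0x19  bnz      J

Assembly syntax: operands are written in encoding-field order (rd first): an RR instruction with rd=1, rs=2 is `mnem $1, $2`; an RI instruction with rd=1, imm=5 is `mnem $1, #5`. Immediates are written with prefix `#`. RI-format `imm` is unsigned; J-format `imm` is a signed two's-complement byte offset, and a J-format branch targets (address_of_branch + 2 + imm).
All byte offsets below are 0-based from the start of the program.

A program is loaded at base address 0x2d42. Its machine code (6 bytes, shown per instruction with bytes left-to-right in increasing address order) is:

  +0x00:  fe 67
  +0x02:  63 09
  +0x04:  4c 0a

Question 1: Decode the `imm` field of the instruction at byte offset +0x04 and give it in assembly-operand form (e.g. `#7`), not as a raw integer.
@+04  little-endian(4c 0a) = 0x0a4c
  opcode bits[15:10]=0x2: andi/RI
  [9:7] rd=4 = $4
  [6:0] imm=76 = #76

#76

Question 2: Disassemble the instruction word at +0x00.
+0x00: fe 67 ⇒ word 0x67fe (little)
  opcode bits[15:10]=0x19: bnz/J
  [9:0] imm=1022 (s10→-2) = #-2

bnz #-2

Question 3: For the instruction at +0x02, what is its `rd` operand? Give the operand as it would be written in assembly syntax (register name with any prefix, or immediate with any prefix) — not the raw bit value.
@+02  little-endian(63 09) = 0x0963
  opcode bits[15:10]=0x2: andi/RI
  rd: (w>>7)&0x7=0x2 → $2
  imm: (w>>0)&0x7f=0x63 → #99

$2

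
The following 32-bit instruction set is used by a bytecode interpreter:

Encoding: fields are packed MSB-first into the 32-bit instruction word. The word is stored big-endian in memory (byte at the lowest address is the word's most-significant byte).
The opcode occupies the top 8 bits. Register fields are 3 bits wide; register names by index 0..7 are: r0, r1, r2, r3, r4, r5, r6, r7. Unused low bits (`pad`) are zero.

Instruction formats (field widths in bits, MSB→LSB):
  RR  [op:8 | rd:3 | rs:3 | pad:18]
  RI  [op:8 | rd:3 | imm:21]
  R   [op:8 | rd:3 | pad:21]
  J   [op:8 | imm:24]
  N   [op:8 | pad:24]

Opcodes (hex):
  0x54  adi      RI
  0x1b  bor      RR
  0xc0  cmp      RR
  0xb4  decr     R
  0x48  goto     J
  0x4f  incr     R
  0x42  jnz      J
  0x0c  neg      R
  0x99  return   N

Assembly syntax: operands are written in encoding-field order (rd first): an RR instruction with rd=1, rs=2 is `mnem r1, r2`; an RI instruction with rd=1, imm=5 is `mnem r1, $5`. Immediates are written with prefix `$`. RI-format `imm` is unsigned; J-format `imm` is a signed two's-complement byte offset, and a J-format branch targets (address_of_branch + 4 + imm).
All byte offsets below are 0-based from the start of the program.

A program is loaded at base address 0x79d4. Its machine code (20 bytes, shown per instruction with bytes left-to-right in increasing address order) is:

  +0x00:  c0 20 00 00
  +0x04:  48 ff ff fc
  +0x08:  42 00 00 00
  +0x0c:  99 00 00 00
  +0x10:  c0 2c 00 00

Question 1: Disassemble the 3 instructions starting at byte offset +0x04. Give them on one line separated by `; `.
goto $-4; jnz $0; return

[04] 48 ff ff fc → 0x48fffffc
  op=0x48fffffc>>24=0x48 ⇒ goto (J)
  imm: (w>>0)&0xffffff=0xfffffc (s24→-4) → $-4
[08] 42 00 00 00 → 0x42000000
  op=0x42000000>>24=0x42 ⇒ jnz (J)
  imm: (w>>0)&0xffffff=0x0 → $0
[0c] 99 00 00 00 → 0x99000000
  op=0x99000000>>24=0x99 ⇒ return (N)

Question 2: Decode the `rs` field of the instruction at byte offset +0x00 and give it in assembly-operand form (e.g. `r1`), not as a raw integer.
r0

[00] c0 20 00 00 → 0xc0200000
  top 8b → 0xc0 → cmp [RR]
  rd: (w>>21)&0x7=0x1 → r1
  rs: (w>>18)&0x7=0x0 → r0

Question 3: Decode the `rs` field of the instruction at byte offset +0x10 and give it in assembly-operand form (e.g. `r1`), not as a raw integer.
@+10  big-endian(c0 2c 00 00) = 0xc02c0000
  opcode bits[31:24]=0xc0: cmp/RR
  rd: (w>>21)&0x7=0x1 → r1
  rs: (w>>18)&0x7=0x3 → r3

r3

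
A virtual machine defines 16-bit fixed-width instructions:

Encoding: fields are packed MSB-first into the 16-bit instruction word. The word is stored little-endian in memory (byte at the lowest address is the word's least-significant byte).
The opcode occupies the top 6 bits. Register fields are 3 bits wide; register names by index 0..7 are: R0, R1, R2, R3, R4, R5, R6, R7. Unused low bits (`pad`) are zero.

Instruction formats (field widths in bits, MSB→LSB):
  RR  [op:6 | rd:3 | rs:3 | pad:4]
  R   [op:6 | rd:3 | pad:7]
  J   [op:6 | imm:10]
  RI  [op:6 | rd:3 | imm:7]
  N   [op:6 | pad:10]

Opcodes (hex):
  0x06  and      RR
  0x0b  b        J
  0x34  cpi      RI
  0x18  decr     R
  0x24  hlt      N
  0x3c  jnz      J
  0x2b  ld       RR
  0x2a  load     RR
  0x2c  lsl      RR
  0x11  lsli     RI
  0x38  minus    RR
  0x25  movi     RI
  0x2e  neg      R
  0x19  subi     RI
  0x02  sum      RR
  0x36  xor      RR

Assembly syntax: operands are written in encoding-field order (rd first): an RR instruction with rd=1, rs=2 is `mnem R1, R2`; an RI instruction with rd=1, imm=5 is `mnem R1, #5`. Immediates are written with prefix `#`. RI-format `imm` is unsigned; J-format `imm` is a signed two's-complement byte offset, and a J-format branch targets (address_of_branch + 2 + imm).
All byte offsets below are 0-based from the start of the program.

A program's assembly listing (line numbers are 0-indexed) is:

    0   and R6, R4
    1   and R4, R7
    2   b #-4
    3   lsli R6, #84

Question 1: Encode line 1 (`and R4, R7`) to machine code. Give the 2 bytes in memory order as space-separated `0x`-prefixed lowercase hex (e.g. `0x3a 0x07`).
1. and fields op=0x6:6|rd=4:3|rs=7:3|pad=0:4 → word 1a70h → 70 1a

0x70 0x1a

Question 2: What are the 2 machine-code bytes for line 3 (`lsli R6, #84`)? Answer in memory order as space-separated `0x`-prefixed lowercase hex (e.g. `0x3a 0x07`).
0x54 0x47

3. lsli fields op=0x11:6|rd=6:3|imm=84:7 → word 4754h → 54 47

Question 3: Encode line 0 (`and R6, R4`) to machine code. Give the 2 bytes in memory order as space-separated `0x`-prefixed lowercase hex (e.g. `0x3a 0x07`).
0x40 0x1b

line 0 (and): pack op=0x6:6|rd=6:3|rs=4:3|pad=0:4 = 0x1b40; little→ 40 1b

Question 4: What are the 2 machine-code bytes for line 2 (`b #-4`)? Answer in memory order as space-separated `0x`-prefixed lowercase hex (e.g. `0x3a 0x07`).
0xfc 0x2f

2. b fields op=0xb:6|imm=-4:10 → word 2ffch → fc 2f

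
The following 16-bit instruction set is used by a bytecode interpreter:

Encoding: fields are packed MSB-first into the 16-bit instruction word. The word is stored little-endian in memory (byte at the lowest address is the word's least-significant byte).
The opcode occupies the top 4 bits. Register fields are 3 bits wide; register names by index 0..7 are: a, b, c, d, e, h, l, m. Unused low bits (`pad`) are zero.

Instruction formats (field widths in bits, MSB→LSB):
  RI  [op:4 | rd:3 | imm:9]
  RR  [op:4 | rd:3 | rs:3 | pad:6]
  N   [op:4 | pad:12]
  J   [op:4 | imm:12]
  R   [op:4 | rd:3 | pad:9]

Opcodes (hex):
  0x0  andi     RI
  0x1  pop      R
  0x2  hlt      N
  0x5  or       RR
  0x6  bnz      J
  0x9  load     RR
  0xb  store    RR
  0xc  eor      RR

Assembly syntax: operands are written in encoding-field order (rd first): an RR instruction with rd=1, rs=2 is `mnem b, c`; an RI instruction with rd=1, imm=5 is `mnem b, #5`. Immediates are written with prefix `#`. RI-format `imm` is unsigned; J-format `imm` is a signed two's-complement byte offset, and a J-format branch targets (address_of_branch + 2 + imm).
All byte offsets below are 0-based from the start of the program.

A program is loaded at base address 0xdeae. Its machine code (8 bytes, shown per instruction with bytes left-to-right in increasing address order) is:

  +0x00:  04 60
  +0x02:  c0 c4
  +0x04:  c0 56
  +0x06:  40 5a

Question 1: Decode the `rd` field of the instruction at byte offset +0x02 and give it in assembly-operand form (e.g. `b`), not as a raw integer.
@+02  little-endian(c0 c4) = 0xc4c0
  op=0xc4c0>>12=0xc ⇒ eor (RR)
  rd: (w>>9)&0x7=0x2 → c
  rs: (w>>6)&0x7=0x3 → d

c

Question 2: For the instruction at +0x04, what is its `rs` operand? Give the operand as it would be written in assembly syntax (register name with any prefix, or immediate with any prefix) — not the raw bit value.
[04] c0 56 → 0x56c0
  top 4b → 0x5 → or [RR]
  rd@[11:9]=0x3 ⇒ d
  rs@[8:6]=0x3 ⇒ d

d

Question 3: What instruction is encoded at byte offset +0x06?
off 0x06: read 40 5a as little → 0x5a40
  top 4b → 0x5 → or [RR]
  rd: (w>>9)&0x7=0x5 → h
  rs: (w>>6)&0x7=0x1 → b

or h, b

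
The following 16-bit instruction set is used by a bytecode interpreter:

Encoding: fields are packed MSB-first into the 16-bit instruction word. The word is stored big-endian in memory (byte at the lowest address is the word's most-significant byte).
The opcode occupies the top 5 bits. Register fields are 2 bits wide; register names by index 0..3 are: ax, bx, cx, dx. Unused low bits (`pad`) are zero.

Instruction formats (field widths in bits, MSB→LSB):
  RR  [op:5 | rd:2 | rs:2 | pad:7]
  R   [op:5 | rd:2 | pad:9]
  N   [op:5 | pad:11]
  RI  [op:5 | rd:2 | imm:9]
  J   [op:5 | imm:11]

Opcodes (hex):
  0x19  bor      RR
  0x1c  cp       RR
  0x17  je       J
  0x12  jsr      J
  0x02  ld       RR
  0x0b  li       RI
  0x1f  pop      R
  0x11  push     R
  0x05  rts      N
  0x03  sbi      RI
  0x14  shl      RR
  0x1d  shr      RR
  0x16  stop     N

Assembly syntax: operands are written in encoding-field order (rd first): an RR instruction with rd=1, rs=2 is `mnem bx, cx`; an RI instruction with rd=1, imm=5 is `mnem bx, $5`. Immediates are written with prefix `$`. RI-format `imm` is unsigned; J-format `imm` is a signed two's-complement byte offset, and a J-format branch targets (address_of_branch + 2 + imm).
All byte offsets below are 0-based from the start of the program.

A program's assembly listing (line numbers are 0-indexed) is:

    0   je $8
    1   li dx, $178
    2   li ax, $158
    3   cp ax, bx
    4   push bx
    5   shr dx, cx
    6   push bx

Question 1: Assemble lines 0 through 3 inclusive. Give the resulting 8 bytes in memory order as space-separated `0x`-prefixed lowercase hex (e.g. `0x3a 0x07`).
line 0 (je): pack op=0x17:5|imm=8:11 = 0xb808; big→ b8 08
line 1 (li): pack op=0xb:5|rd=3:2|imm=178:9 = 0x5eb2; big→ 5e b2
line 2 (li): pack op=0xb:5|rd=0:2|imm=158:9 = 0x589e; big→ 58 9e
line 3 (cp): pack op=0x1c:5|rd=0:2|rs=1:2|pad=0:7 = 0xe080; big→ e0 80

0xb8 0x08 0x5e 0xb2 0x58 0x9e 0xe0 0x80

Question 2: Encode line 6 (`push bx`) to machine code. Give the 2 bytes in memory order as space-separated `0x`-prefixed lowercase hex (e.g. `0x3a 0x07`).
6. push fields op=0x11:5|rd=1:2|pad=0:9 → word 8a00h → 8a 00

0x8a 0x00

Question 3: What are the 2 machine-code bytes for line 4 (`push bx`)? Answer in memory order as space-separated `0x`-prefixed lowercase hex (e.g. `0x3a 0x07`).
0x8a 0x00

L4: push op=0x11:5|rd=1:2|pad=0:9 ⇒ 0x8a00 ⇒ big 8a 00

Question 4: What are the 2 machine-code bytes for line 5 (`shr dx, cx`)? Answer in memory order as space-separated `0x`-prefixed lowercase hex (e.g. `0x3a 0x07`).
5. shr fields op=0x1d:5|rd=3:2|rs=2:2|pad=0:7 → word ef00h → ef 00

0xef 0x00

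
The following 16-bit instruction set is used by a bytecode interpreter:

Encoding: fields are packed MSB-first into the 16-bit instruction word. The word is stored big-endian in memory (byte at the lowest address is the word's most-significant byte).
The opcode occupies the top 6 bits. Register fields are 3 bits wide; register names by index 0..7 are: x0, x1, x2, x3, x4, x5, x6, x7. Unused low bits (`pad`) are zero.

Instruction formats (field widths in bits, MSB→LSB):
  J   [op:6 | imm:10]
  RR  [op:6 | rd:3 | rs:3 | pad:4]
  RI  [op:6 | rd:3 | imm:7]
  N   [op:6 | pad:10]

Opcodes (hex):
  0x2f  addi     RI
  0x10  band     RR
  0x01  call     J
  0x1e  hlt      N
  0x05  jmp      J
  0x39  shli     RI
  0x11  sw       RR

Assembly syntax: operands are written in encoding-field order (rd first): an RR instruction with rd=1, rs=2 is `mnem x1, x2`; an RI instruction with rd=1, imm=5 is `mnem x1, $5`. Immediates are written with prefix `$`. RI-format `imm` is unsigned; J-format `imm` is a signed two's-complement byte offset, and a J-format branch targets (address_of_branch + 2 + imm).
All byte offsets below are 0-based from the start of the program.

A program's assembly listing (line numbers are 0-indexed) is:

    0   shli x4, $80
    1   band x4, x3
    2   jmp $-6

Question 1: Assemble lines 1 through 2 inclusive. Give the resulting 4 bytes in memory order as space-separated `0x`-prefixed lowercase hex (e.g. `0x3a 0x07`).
0x42 0x30 0x17 0xfa

L1: band op=0x10:6|rd=4:3|rs=3:3|pad=0:4 ⇒ 0x4230 ⇒ big 42 30
L2: jmp op=0x5:6|imm=-6:10 ⇒ 0x17fa ⇒ big 17 fa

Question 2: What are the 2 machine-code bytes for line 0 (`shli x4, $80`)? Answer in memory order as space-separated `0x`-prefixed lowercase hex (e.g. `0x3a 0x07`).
L0: shli op=0x39:6|rd=4:3|imm=80:7 ⇒ 0xe650 ⇒ big e6 50

0xe6 0x50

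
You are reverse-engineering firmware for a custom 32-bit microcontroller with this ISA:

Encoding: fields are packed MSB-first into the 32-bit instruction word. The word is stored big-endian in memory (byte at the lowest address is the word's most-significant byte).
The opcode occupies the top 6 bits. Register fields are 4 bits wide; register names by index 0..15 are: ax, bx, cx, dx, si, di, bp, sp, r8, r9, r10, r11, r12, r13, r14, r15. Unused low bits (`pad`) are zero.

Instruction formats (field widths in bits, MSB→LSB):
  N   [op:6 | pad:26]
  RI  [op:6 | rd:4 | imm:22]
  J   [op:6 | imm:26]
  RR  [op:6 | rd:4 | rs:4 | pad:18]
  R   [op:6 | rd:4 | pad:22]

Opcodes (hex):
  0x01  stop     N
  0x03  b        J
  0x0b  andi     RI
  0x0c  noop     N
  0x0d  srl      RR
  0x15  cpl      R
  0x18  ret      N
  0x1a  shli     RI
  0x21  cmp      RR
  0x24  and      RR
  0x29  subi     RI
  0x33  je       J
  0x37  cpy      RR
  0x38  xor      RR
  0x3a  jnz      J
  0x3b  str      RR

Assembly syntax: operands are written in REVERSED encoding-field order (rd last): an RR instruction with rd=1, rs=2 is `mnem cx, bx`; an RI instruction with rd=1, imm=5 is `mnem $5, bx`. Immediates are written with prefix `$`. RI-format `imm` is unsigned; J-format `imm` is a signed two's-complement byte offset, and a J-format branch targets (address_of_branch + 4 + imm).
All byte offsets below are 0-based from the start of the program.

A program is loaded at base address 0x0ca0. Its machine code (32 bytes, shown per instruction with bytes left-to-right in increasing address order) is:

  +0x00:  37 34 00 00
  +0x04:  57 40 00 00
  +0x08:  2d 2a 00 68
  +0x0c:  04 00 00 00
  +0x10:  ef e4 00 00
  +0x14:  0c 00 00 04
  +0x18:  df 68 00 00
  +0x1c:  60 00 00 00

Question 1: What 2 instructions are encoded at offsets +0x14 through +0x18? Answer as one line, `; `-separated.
b $4; cpy r10, r13

[14] 0c 00 00 04 → 0x0c000004
  top 6b → 0x3 → b [J]
  imm: (w>>0)&0x3ffffff=0x4 → $4
[18] df 68 00 00 → 0xdf680000
  top 6b → 0x37 → cpy [RR]
  rd: (w>>22)&0xf=0xd → r13
  rs: (w>>18)&0xf=0xa → r10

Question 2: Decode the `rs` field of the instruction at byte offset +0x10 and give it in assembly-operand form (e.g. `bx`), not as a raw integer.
r9

+0x10: ef e4 00 00 ⇒ word 0xefe40000 (big)
  op=0xefe40000>>26=0x3b ⇒ str (RR)
  rd@[25:22]=0xf ⇒ r15
  rs@[21:18]=0x9 ⇒ r9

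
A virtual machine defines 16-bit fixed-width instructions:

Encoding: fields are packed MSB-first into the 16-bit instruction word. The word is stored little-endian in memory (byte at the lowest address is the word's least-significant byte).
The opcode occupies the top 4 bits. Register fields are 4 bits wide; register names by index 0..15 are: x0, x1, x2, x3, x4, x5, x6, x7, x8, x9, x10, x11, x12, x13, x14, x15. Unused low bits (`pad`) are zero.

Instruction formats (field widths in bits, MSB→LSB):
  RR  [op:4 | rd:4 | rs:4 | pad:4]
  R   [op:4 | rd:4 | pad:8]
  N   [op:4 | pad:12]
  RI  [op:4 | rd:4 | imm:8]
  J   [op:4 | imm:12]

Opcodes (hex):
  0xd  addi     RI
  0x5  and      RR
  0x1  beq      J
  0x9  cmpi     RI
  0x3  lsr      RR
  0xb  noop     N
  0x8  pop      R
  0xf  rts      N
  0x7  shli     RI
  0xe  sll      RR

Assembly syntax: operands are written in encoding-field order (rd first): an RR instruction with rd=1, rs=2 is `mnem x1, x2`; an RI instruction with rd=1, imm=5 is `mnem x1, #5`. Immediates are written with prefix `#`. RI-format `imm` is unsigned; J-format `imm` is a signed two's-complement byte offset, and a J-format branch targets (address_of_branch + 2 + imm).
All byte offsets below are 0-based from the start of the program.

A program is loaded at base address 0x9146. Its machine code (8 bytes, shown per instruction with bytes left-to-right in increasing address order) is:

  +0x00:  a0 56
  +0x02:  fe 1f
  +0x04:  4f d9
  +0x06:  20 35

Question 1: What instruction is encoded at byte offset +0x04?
addi x9, #79

[04] 4f d9 → 0xd94f
  op=0xd94f>>12=0xd ⇒ addi (RI)
  rd: (w>>8)&0xf=0x9 → x9
  imm: (w>>0)&0xff=0x4f → #79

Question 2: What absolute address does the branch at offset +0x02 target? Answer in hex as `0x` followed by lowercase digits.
+0x02: fe 1f ⇒ word 0x1ffe (little)
  opcode bits[15:12]=0x1: beq/J
  imm@[11:0]=0xffe (s12→-2) ⇒ #-2
  target = base 0x9146 + off 0x02 + 2 + imm -2 = 0x9148

0x9148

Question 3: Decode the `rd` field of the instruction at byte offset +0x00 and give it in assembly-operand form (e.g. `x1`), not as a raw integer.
x6

+0x00: a0 56 ⇒ word 0x56a0 (little)
  opcode bits[15:12]=0x5: and/RR
  rd@[11:8]=0x6 ⇒ x6
  rs@[7:4]=0xa ⇒ x10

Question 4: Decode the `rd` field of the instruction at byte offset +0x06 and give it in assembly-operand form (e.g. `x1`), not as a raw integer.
x5

[06] 20 35 → 0x3520
  op=0x3520>>12=0x3 ⇒ lsr (RR)
  rd: (w>>8)&0xf=0x5 → x5
  rs: (w>>4)&0xf=0x2 → x2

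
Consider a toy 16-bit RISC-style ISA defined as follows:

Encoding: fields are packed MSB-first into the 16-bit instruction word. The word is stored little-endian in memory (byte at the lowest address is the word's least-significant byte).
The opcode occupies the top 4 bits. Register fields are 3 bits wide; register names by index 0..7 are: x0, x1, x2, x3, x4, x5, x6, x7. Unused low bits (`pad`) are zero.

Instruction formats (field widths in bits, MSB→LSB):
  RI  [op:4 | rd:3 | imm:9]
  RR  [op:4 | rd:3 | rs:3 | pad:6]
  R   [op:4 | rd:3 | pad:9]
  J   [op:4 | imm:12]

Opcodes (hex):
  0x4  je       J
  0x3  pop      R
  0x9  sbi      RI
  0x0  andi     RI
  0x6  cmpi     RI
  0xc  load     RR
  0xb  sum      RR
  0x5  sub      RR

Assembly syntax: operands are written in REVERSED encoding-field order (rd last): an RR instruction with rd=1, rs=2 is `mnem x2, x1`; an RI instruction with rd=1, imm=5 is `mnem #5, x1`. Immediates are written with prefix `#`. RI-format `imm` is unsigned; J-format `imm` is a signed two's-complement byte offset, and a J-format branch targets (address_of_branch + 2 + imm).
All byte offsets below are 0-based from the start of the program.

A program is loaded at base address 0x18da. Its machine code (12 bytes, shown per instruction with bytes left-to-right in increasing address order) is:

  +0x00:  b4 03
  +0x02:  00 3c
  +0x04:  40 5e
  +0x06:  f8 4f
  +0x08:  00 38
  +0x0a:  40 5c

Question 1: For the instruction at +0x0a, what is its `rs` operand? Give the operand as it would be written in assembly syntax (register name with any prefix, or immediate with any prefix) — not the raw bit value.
x1

[0a] 40 5c → 0x5c40
  top 4b → 0x5 → sub [RR]
  [11:9] rd=6 = x6
  [8:6] rs=1 = x1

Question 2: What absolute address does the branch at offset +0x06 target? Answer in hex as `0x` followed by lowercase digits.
0x18da

[06] f8 4f → 0x4ff8
  opcode bits[15:12]=0x4: je/J
  [11:0] imm=4088 (s12→-8) = #-8
  target = base 0x18da + off 0x06 + 2 + imm -8 = 0x18da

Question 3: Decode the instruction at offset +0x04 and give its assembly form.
@+04  little-endian(40 5e) = 0x5e40
  opcode bits[15:12]=0x5: sub/RR
  rd: (w>>9)&0x7=0x7 → x7
  rs: (w>>6)&0x7=0x1 → x1

sub x1, x7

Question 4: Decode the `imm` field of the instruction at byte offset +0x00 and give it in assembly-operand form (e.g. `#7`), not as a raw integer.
off 0x00: read b4 03 as little → 0x03b4
  top 4b → 0x0 → andi [RI]
  rd: (w>>9)&0x7=0x1 → x1
  imm: (w>>0)&0x1ff=0x1b4 → #436

#436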